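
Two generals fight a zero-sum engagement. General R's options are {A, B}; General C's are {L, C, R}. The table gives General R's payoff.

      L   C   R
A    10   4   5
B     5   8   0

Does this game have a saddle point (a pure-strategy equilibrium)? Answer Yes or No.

Row minima: A → 4, B → 0; maximin = 4.
Column maxima: L → 10, C → 8, R → 5; minimax = 5.
4 ≠ 5, so no pure-strategy equilibrium exists.

No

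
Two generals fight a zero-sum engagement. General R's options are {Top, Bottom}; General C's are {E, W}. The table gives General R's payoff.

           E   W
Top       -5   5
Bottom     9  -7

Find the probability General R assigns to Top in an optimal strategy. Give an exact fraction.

8/13

Row minima: Top → -5, Bottom → -7; maximin = -5.
Column maxima: E → 9, W → 5; minimax = 5.
-5 ≠ 5, so there is no saddle point; optimal play is mixed.
Let General R play Top with probability p. Expected payoff against E: (-5)p + 9(1−p) = −14p + 9; against W: 5p + (-7)(1−p) = 12p − 7.
Setting these equal: −14p + 9 = 12p − 7 ⇒ −26p = -16 ⇒ p = 8/13, and the value is (-14)·(8/13) + 9 = 5/13.
For General C: with q = P(E), equating Top's and Bottom's payoffs gives −10q + 5 = 16q − 7 ⇒ q = 6/13.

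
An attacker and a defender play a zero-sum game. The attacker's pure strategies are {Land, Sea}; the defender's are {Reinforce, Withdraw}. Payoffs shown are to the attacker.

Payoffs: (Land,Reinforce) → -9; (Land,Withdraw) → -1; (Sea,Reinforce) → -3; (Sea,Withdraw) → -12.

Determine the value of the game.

-105/17

Row minima: Land → -9, Sea → -12; maximin = -9.
Column maxima: Reinforce → -3, Withdraw → -1; minimax = -3.
-9 ≠ -3, so there is no saddle point; optimal play is mixed.
Let the attacker play Land with probability p. Expected payoff against Reinforce: (-9)p + (-3)(1−p) = −6p − 3; against Withdraw: (-1)p + (-12)(1−p) = 11p − 12.
Setting these equal: −6p − 3 = 11p − 12 ⇒ −17p = -9 ⇒ p = 9/17, and the value is (-6)·(9/17) − 3 = -105/17.
For the defender: with q = P(Reinforce), equating Land's and Sea's payoffs gives −8q − 1 = 9q − 12 ⇒ q = 11/17.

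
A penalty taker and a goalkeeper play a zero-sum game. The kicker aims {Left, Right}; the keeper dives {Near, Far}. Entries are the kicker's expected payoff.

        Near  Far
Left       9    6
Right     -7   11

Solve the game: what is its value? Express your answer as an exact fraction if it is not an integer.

Row minima: Left → 6, Right → -7; maximin = 6.
Column maxima: Near → 9, Far → 11; minimax = 9.
6 ≠ 9, so there is no saddle point; optimal play is mixed.
Let the kicker play Left with probability p. Expected payoff against Near: 9p + (-7)(1−p) = 16p − 7; against Far: 6p + 11(1−p) = −5p + 11.
Setting these equal: 16p − 7 = −5p + 11 ⇒ 21p = 18 ⇒ p = 6/7, and the value is (16)·(6/7) − 7 = 47/7.
For the keeper: with q = P(Near), equating Left's and Right's payoffs gives 3q + 6 = −18q + 11 ⇒ q = 5/21.

47/7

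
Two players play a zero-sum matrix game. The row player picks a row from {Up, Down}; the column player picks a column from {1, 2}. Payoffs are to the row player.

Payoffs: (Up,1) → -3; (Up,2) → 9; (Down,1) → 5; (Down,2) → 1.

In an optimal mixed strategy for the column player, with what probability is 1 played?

Row minima: Up → -3, Down → 1; maximin = 1.
Column maxima: 1 → 5, 2 → 9; minimax = 5.
1 ≠ 5, so there is no saddle point; optimal play is mixed.
Let the row player play Up with probability p. Expected payoff against 1: (-3)p + 5(1−p) = −8p + 5; against 2: 9p + 1(1−p) = 8p + 1.
Setting these equal: −8p + 5 = 8p + 1 ⇒ −16p = -4 ⇒ p = 1/4, and the value is (-8)·(1/4) + 5 = 3.
For the column player: with q = P(1), equating Up's and Down's payoffs gives −12q + 9 = 4q + 1 ⇒ q = 1/2.

1/2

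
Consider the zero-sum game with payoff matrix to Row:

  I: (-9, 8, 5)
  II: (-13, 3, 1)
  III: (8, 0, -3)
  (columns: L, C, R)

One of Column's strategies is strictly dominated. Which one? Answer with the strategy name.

R holds Row's payoff strictly below C in every row: 5 < 8, 1 < 3, -3 < 0.
So C is strictly dominated for Column.

C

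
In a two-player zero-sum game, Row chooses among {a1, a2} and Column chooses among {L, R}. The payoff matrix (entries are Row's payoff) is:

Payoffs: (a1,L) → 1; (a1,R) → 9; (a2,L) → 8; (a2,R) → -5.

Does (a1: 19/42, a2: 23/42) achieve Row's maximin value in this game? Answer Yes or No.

No

Against L this mix gives (19/42)·1 + (23/42)·8 = 29/6.
Against R this mix gives (19/42)·9 + (23/42)·(-5) = 4/3.
Column will play R, holding Row to 4/3. Shifting weight toward the row that does better against R would raise this floor (the equalizing mix achieves 11/3 against both R and L), so the proposed strategy is not optimal.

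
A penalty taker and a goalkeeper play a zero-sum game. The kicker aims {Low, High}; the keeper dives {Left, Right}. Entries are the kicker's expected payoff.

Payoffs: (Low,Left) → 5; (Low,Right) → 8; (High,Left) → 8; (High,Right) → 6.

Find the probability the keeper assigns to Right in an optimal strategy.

3/5

Row minima: Low → 5, High → 6; maximin = 6.
Column maxima: Left → 8, Right → 8; minimax = 8.
6 ≠ 8, so there is no saddle point; optimal play is mixed.
Let the kicker play Low with probability p. Expected payoff against Left: 5p + 8(1−p) = −3p + 8; against Right: 8p + 6(1−p) = 2p + 6.
Setting these equal: −3p + 8 = 2p + 6 ⇒ −5p = -2 ⇒ p = 2/5, and the value is (-3)·(2/5) + 8 = 34/5.
For the keeper: with q = P(Left), equating Low's and High's payoffs gives −3q + 8 = 2q + 6 ⇒ q = 2/5.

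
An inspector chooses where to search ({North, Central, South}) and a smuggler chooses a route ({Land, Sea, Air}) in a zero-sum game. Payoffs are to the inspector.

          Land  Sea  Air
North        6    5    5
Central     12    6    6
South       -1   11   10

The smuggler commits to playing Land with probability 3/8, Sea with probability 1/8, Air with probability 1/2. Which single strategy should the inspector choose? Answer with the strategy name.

Central

Expected payoff of North: (3/8)·6 + (1/8)·5 + (1/2)·5 = 43/8.
Expected payoff of Central: (3/8)·12 + (1/8)·6 + (1/2)·6 = 33/4.
Expected payoff of South: (3/8)·(-1) + (1/8)·11 + (1/2)·10 = 6.
The largest is 33/4, so the inspector's best response is Central.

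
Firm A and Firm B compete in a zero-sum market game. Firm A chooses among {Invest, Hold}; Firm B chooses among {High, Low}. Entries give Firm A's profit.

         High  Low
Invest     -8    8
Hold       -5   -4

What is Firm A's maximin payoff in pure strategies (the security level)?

-5

Row minima: Invest → -8, Hold → -5.
The best of these is -5.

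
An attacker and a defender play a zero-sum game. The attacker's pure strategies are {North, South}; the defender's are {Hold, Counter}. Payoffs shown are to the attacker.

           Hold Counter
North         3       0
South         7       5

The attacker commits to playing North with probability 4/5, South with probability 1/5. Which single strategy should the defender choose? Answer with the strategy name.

Counter

If the defender plays Hold, the attacker's expected payoff is (4/5)·3 + (1/5)·7 = 19/5.
If the defender plays Counter, the attacker's expected payoff is (4/5)·0 + (1/5)·5 = 1.
The defender minimizes the attacker's payoff; the smallest is 1, so the best response is Counter.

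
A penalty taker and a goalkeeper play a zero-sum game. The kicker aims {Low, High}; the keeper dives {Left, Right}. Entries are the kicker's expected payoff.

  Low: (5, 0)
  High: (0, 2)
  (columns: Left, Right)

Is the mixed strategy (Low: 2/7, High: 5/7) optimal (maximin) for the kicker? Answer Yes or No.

Against Left this mix gives (2/7)·5 + (5/7)·0 = 10/7.
Against Right this mix gives (2/7)·0 + (5/7)·2 = 10/7.
All of the keeper's active replies (Left, Right) yield 10/7, and no column does worse for the kicker. The mix makes the keeper indifferent and guarantees 10/7, so it is optimal.

Yes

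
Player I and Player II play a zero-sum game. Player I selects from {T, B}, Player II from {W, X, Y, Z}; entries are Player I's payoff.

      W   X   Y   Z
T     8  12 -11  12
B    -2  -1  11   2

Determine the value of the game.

33/16

Row minima: T → -11, B → -2; maximin = -2.
Column maxima: W → 8, X → 12, Y → 11, Z → 12; minimax = 8.
-2 ≠ 8, so there is no saddle point; optimal play is mixed.
X is strictly dominated by W (it gives Player I strictly more in every row), so Player II never plays it.
Z is strictly dominated by W (it gives Player I strictly more in every row), so Player II never plays it.
On the remaining 2×2 (T, B vs W, Y):
Let Player I play T with probability p. Expected payoff against W: 8p + (-2)(1−p) = 10p − 2; against Y: (-11)p + 11(1−p) = −22p + 11.
Setting these equal: 10p − 2 = −22p + 11 ⇒ 32p = 13 ⇒ p = 13/32, and the value is (10)·(13/32) − 2 = 33/16.
For Player II: with q = P(W), equating T's and B's payoffs gives 19q − 11 = −13q + 11 ⇒ q = 11/16.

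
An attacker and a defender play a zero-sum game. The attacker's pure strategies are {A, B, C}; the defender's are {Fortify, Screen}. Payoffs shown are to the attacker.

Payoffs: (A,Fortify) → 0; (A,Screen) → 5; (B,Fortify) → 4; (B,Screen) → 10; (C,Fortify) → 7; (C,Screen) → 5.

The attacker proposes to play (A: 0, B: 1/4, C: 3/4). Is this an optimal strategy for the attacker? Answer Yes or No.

Against Fortify this mix gives (1/4)·4 + (3/4)·7 = 25/4.
Against Screen this mix gives (1/4)·10 + (3/4)·5 = 25/4.
All of the defender's active replies (Fortify, Screen) yield 25/4, and no column does worse for the attacker. The mix makes the defender indifferent and guarantees 25/4, so it is optimal.

Yes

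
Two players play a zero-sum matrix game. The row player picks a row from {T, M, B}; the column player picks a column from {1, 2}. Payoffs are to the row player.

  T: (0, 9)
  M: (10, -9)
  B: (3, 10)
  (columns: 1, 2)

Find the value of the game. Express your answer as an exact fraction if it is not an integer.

127/26

Row minima: T → 0, M → -9, B → 3; maximin = 3.
Column maxima: 1 → 10, 2 → 10; minimax = 10.
3 ≠ 10, so there is no saddle point; optimal play is mixed.
T is strictly dominated by B, so the row player never plays it.
On the remaining 2×2 (M, B vs 1, 2):
Let the row player play M with probability p. Expected payoff against 1: 10p + 3(1−p) = 7p + 3; against 2: (-9)p + 10(1−p) = −19p + 10.
Setting these equal: 7p + 3 = −19p + 10 ⇒ 26p = 7 ⇒ p = 7/26, and the value is (7)·(7/26) + 3 = 127/26.
For the column player: with q = P(1), equating M's and B's payoffs gives 19q − 9 = −7q + 10 ⇒ q = 19/26.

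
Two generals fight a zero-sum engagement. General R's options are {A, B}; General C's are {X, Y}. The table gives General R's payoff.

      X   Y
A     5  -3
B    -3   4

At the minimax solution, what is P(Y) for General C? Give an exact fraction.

8/15

Row minima: A → -3, B → -3; maximin = -3.
Column maxima: X → 5, Y → 4; minimax = 4.
-3 ≠ 4, so there is no saddle point; optimal play is mixed.
Let General R play A with probability p. Expected payoff against X: 5p + (-3)(1−p) = 8p − 3; against Y: (-3)p + 4(1−p) = −7p + 4.
Setting these equal: 8p − 3 = −7p + 4 ⇒ 15p = 7 ⇒ p = 7/15, and the value is (8)·(7/15) − 3 = 11/15.
For General C: with q = P(X), equating A's and B's payoffs gives 8q − 3 = −7q + 4 ⇒ q = 7/15.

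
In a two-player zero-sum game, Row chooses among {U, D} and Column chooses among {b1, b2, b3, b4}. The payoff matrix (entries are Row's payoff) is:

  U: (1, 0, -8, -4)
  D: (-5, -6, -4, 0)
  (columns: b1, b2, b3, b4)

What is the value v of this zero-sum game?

Row minima: U → -8, D → -6; maximin = -6.
Column maxima: b1 → 1, b2 → 0, b3 → -4, b4 → 0; minimax = -4.
-6 ≠ -4, so there is no saddle point; optimal play is mixed.
b1 is strictly dominated by b2 (it gives Row strictly more in every row), so Column never plays it.
b4 is strictly dominated by b3 (it gives Row strictly more in every row), so Column never plays it.
On the remaining 2×2 (U, D vs b2, b3):
Let Row play U with probability p. Expected payoff against b2: 0p + (-6)(1−p) = 6p − 6; against b3: (-8)p + (-4)(1−p) = −4p − 4.
Setting these equal: 6p − 6 = −4p − 4 ⇒ 10p = 2 ⇒ p = 1/5, and the value is (6)·(1/5) − 6 = -24/5.
For Column: with q = P(b2), equating U's and D's payoffs gives 8q − 8 = −2q − 4 ⇒ q = 2/5.

-24/5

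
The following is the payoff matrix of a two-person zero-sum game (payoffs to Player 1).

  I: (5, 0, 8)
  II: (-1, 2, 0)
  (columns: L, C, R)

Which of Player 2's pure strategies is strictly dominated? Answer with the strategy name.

R

L holds Player 1's payoff strictly below R in every row: 5 < 8, -1 < 0.
So R is strictly dominated for Player 2.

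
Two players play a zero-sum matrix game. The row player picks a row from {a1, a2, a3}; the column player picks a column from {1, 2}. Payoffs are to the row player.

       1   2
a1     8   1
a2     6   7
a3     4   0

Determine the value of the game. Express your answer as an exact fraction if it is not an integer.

25/4

Row minima: a1 → 1, a2 → 6, a3 → 0; maximin = 6.
Column maxima: 1 → 8, 2 → 7; minimax = 7.
6 ≠ 7, so there is no saddle point; optimal play is mixed.
a3 is strictly dominated by a1, so the row player never plays it.
On the remaining 2×2 (a1, a2 vs 1, 2):
Let the row player play a1 with probability p. Expected payoff against 1: 8p + 6(1−p) = 2p + 6; against 2: 1p + 7(1−p) = −6p + 7.
Setting these equal: 2p + 6 = −6p + 7 ⇒ 8p = 1 ⇒ p = 1/8, and the value is (2)·(1/8) + 6 = 25/4.
For the column player: with q = P(1), equating a1's and a2's payoffs gives 7q + 1 = −q + 7 ⇒ q = 3/4.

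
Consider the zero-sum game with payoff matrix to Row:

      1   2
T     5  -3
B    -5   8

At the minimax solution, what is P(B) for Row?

8/21

Row minima: T → -3, B → -5; maximin = -3.
Column maxima: 1 → 5, 2 → 8; minimax = 5.
-3 ≠ 5, so there is no saddle point; optimal play is mixed.
Let Row play T with probability p. Expected payoff against 1: 5p + (-5)(1−p) = 10p − 5; against 2: (-3)p + 8(1−p) = −11p + 8.
Setting these equal: 10p − 5 = −11p + 8 ⇒ 21p = 13 ⇒ p = 13/21, and the value is (10)·(13/21) − 5 = 25/21.
For Column: with q = P(1), equating T's and B's payoffs gives 8q − 3 = −13q + 8 ⇒ q = 11/21.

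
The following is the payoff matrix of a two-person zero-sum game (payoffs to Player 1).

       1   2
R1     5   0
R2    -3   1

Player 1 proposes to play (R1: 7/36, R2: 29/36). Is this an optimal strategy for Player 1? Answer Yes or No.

Against 1 this mix gives (7/36)·5 + (29/36)·(-3) = -13/9.
Against 2 this mix gives (7/36)·0 + (29/36)·1 = 29/36.
Player 2 will play 1, holding Player 1 to -13/9. Shifting weight toward the row that does better against 1 would raise this floor (the equalizing mix achieves 5/9 against both 1 and 2), so the proposed strategy is not optimal.

No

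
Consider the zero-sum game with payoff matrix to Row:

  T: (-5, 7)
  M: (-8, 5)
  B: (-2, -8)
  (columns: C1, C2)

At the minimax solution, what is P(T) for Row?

1/3

Row minima: T → -5, M → -8, B → -8; maximin = -5.
Column maxima: C1 → -2, C2 → 7; minimax = -2.
-5 ≠ -2, so there is no saddle point; optimal play is mixed.
M is strictly dominated by T, so Row never plays it.
On the remaining 2×2 (T, B vs C1, C2):
Let Row play T with probability p. Expected payoff against C1: (-5)p + (-2)(1−p) = −3p − 2; against C2: 7p + (-8)(1−p) = 15p − 8.
Setting these equal: −3p − 2 = 15p − 8 ⇒ −18p = -6 ⇒ p = 1/3, and the value is (-3)·(1/3) − 2 = -3.
For Column: with q = P(C1), equating T's and B's payoffs gives −12q + 7 = 6q − 8 ⇒ q = 5/6.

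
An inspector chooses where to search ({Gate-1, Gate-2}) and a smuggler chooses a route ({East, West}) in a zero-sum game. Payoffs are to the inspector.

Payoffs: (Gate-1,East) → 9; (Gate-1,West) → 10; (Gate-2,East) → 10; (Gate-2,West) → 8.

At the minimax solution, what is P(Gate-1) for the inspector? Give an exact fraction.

Row minima: Gate-1 → 9, Gate-2 → 8; maximin = 9.
Column maxima: East → 10, West → 10; minimax = 10.
9 ≠ 10, so there is no saddle point; optimal play is mixed.
Let the inspector play Gate-1 with probability p. Expected payoff against East: 9p + 10(1−p) = −p + 10; against West: 10p + 8(1−p) = 2p + 8.
Setting these equal: −p + 10 = 2p + 8 ⇒ −3p = -2 ⇒ p = 2/3, and the value is (-1)·(2/3) + 10 = 28/3.
For the smuggler: with q = P(East), equating Gate-1's and Gate-2's payoffs gives −q + 10 = 2q + 8 ⇒ q = 2/3.

2/3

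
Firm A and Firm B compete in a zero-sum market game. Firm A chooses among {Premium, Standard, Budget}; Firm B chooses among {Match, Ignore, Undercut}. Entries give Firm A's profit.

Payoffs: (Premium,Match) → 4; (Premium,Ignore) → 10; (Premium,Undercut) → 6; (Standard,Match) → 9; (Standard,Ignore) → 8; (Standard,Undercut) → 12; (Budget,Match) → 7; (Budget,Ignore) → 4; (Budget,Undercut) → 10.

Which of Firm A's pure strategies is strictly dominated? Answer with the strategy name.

Standard gives a strictly higher payoff than Budget against every column: 9 > 7, 8 > 4, 12 > 10.
So Budget is strictly dominated and Firm A never plays it.

Budget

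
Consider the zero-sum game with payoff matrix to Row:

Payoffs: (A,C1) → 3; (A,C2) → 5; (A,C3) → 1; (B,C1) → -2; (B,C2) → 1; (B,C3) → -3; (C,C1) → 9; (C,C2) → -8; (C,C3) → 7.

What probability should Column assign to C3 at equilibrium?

13/19

Row minima: A → 1, B → -3, C → -8; maximin = 1.
Column maxima: C1 → 9, C2 → 5, C3 → 7; minimax = 5.
1 ≠ 5, so there is no saddle point; optimal play is mixed.
B is strictly dominated by A, so Row never plays it.
C1 is strictly dominated by C3 (it gives Row strictly more in every row), so Column never plays it.
On the remaining 2×2 (A, C vs C2, C3):
Let Row play A with probability p. Expected payoff against C2: 5p + (-8)(1−p) = 13p − 8; against C3: 1p + 7(1−p) = −6p + 7.
Setting these equal: 13p − 8 = −6p + 7 ⇒ 19p = 15 ⇒ p = 15/19, and the value is (13)·(15/19) − 8 = 43/19.
For Column: with q = P(C2), equating A's and C's payoffs gives 4q + 1 = −15q + 7 ⇒ q = 6/19.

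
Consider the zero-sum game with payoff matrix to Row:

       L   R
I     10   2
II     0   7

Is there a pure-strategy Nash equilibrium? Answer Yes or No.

No

Row minima: I → 2, II → 0; maximin = 2.
Column maxima: L → 10, R → 7; minimax = 7.
2 ≠ 7, so no pure-strategy equilibrium exists.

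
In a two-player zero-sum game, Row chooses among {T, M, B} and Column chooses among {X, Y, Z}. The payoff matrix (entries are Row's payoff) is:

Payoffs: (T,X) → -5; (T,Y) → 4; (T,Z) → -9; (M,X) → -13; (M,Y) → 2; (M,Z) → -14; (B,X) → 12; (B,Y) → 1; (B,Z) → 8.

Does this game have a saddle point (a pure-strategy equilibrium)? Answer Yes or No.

No

Row minima: T → -9, M → -14, B → 1; maximin = 1.
Column maxima: X → 12, Y → 4, Z → 8; minimax = 4.
1 ≠ 4, so no pure-strategy equilibrium exists.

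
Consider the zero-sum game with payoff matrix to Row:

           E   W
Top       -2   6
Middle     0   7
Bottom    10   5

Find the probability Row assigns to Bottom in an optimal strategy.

Row minima: Top → -2, Middle → 0, Bottom → 5; maximin = 5.
Column maxima: E → 10, W → 7; minimax = 7.
5 ≠ 7, so there is no saddle point; optimal play is mixed.
Top is strictly dominated by Middle, so Row never plays it.
On the remaining 2×2 (Middle, Bottom vs E, W):
Let Row play Middle with probability p. Expected payoff against E: 0p + 10(1−p) = −10p + 10; against W: 7p + 5(1−p) = 2p + 5.
Setting these equal: −10p + 10 = 2p + 5 ⇒ −12p = -5 ⇒ p = 5/12, and the value is (-10)·(5/12) + 10 = 35/6.
For Column: with q = P(E), equating Middle's and Bottom's payoffs gives −7q + 7 = 5q + 5 ⇒ q = 1/6.

7/12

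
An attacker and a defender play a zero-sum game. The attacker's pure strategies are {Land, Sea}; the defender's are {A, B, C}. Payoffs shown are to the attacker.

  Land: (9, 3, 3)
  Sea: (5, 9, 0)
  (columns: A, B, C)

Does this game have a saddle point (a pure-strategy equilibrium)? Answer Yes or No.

Yes

Row minima: Land → 3, Sea → 0; maximin = 3.
Column maxima: A → 9, B → 9, C → 3; minimax = 3.
maximin = minimax = 3, so a saddle point exists.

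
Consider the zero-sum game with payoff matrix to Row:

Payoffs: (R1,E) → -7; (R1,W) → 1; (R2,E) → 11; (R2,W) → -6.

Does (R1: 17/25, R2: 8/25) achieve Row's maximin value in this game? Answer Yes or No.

Against E this mix gives (17/25)·(-7) + (8/25)·11 = -31/25.
Against W this mix gives (17/25)·1 + (8/25)·(-6) = -31/25.
All of Column's active replies (E, W) yield -31/25, and no column does worse for Row. The mix makes Column indifferent and guarantees -31/25, so it is optimal.

Yes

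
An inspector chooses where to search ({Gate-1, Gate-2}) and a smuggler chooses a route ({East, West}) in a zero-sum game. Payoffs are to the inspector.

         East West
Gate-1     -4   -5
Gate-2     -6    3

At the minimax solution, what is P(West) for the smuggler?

Row minima: Gate-1 → -5, Gate-2 → -6; maximin = -5.
Column maxima: East → -4, West → 3; minimax = -4.
-5 ≠ -4, so there is no saddle point; optimal play is mixed.
Let the inspector play Gate-1 with probability p. Expected payoff against East: (-4)p + (-6)(1−p) = 2p − 6; against West: (-5)p + 3(1−p) = −8p + 3.
Setting these equal: 2p − 6 = −8p + 3 ⇒ 10p = 9 ⇒ p = 9/10, and the value is (2)·(9/10) − 6 = -21/5.
For the smuggler: with q = P(East), equating Gate-1's and Gate-2's payoffs gives q − 5 = −9q + 3 ⇒ q = 4/5.

1/5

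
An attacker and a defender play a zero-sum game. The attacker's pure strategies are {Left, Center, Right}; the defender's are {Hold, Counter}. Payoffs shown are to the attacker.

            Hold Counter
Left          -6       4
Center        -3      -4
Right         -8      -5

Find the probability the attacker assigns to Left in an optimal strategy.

Row minima: Left → -6, Center → -4, Right → -8; maximin = -4.
Column maxima: Hold → -3, Counter → 4; minimax = -3.
-4 ≠ -3, so there is no saddle point; optimal play is mixed.
Right is strictly dominated by Left, so the attacker never plays it.
On the remaining 2×2 (Left, Center vs Hold, Counter):
Let the attacker play Left with probability p. Expected payoff against Hold: (-6)p + (-3)(1−p) = −3p − 3; against Counter: 4p + (-4)(1−p) = 8p − 4.
Setting these equal: −3p − 3 = 8p − 4 ⇒ −11p = -1 ⇒ p = 1/11, and the value is (-3)·(1/11) − 3 = -36/11.
For the defender: with q = P(Hold), equating Left's and Center's payoffs gives −10q + 4 = q − 4 ⇒ q = 8/11.

1/11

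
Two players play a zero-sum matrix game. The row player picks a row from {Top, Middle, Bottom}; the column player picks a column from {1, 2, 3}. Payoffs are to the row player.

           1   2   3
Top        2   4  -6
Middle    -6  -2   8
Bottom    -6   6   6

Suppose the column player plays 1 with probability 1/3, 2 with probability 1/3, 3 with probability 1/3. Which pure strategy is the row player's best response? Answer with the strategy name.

Bottom

Expected payoff of Top: (1/3)·2 + (1/3)·4 + (1/3)·(-6) = 0.
Expected payoff of Middle: (1/3)·(-6) + (1/3)·(-2) + (1/3)·8 = 0.
Expected payoff of Bottom: (1/3)·(-6) + (1/3)·6 + (1/3)·6 = 2.
The largest is 2, so the row player's best response is Bottom.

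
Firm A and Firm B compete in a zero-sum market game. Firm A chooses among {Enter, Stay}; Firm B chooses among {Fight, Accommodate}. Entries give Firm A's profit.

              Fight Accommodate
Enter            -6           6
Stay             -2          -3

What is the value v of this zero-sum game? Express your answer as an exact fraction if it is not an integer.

-30/13

Row minima: Enter → -6, Stay → -3; maximin = -3.
Column maxima: Fight → -2, Accommodate → 6; minimax = -2.
-3 ≠ -2, so there is no saddle point; optimal play is mixed.
Let Firm A play Enter with probability p. Expected payoff against Fight: (-6)p + (-2)(1−p) = −4p − 2; against Accommodate: 6p + (-3)(1−p) = 9p − 3.
Setting these equal: −4p − 2 = 9p − 3 ⇒ −13p = -1 ⇒ p = 1/13, and the value is (-4)·(1/13) − 2 = -30/13.
For Firm B: with q = P(Fight), equating Enter's and Stay's payoffs gives −12q + 6 = q − 3 ⇒ q = 9/13.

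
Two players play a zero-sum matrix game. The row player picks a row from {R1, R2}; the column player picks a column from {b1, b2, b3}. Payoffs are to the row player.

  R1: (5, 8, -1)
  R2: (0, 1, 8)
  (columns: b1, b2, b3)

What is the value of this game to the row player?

Row minima: R1 → -1, R2 → 0; maximin = 0.
Column maxima: b1 → 5, b2 → 8, b3 → 8; minimax = 5.
0 ≠ 5, so there is no saddle point; optimal play is mixed.
b2 is strictly dominated by b1 (it gives the row player strictly more in every row), so the column player never plays it.
On the remaining 2×2 (R1, R2 vs b1, b3):
Let the row player play R1 with probability p. Expected payoff against b1: 5p + 0(1−p) = 5p; against b3: (-1)p + 8(1−p) = −9p + 8.
Setting these equal: 5p = −9p + 8 ⇒ 14p = 8 ⇒ p = 4/7, and the value is (5)·(4/7) = 20/7.
For the column player: with q = P(b1), equating R1's and R2's payoffs gives 6q − 1 = −8q + 8 ⇒ q = 9/14.

20/7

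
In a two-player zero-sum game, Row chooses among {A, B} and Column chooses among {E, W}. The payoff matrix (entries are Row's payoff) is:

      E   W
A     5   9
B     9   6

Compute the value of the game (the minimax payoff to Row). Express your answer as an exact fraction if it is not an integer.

51/7

Row minima: A → 5, B → 6; maximin = 6.
Column maxima: E → 9, W → 9; minimax = 9.
6 ≠ 9, so there is no saddle point; optimal play is mixed.
Let Row play A with probability p. Expected payoff against E: 5p + 9(1−p) = −4p + 9; against W: 9p + 6(1−p) = 3p + 6.
Setting these equal: −4p + 9 = 3p + 6 ⇒ −7p = -3 ⇒ p = 3/7, and the value is (-4)·(3/7) + 9 = 51/7.
For Column: with q = P(E), equating A's and B's payoffs gives −4q + 9 = 3q + 6 ⇒ q = 3/7.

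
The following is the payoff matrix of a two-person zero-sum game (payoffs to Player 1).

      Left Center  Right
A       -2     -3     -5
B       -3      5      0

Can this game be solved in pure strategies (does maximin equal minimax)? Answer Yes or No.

Row minima: A → -5, B → -3; maximin = -3.
Column maxima: Left → -2, Center → 5, Right → 0; minimax = -2.
-3 ≠ -2, so no pure-strategy equilibrium exists.

No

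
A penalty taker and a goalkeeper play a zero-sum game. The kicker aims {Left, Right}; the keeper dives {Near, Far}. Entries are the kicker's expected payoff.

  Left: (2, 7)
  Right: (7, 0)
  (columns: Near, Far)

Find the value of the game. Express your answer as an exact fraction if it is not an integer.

Row minima: Left → 2, Right → 0; maximin = 2.
Column maxima: Near → 7, Far → 7; minimax = 7.
2 ≠ 7, so there is no saddle point; optimal play is mixed.
Let the kicker play Left with probability p. Expected payoff against Near: 2p + 7(1−p) = −5p + 7; against Far: 7p + 0(1−p) = 7p.
Setting these equal: −5p + 7 = 7p ⇒ −12p = -7 ⇒ p = 7/12, and the value is (-5)·(7/12) + 7 = 49/12.
For the keeper: with q = P(Near), equating Left's and Right's payoffs gives −5q + 7 = 7q ⇒ q = 7/12.

49/12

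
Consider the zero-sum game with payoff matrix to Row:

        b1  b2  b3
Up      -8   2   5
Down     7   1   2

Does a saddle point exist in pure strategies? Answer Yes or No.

No

Row minima: Up → -8, Down → 1; maximin = 1.
Column maxima: b1 → 7, b2 → 2, b3 → 5; minimax = 2.
1 ≠ 2, so no pure-strategy equilibrium exists.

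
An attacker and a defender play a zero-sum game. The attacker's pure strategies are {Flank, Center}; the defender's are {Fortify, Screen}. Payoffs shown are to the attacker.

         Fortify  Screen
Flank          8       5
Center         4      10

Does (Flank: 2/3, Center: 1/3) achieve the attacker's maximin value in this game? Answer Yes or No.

Yes

Against Fortify this mix gives (2/3)·8 + (1/3)·4 = 20/3.
Against Screen this mix gives (2/3)·5 + (1/3)·10 = 20/3.
All of the defender's active replies (Fortify, Screen) yield 20/3, and no column does worse for the attacker. The mix makes the defender indifferent and guarantees 20/3, so it is optimal.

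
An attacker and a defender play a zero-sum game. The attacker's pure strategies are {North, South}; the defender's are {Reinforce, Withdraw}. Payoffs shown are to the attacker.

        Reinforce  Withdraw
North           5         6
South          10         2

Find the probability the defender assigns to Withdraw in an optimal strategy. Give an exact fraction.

5/9

Row minima: North → 5, South → 2; maximin = 5.
Column maxima: Reinforce → 10, Withdraw → 6; minimax = 6.
5 ≠ 6, so there is no saddle point; optimal play is mixed.
Let the attacker play North with probability p. Expected payoff against Reinforce: 5p + 10(1−p) = −5p + 10; against Withdraw: 6p + 2(1−p) = 4p + 2.
Setting these equal: −5p + 10 = 4p + 2 ⇒ −9p = -8 ⇒ p = 8/9, and the value is (-5)·(8/9) + 10 = 50/9.
For the defender: with q = P(Reinforce), equating North's and South's payoffs gives −q + 6 = 8q + 2 ⇒ q = 4/9.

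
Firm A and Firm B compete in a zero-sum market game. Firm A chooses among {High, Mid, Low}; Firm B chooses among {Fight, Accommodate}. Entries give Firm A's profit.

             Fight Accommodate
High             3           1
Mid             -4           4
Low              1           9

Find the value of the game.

13/5

Row minima: High → 1, Mid → -4, Low → 1; maximin = 1.
Column maxima: Fight → 3, Accommodate → 9; minimax = 3.
1 ≠ 3, so there is no saddle point; optimal play is mixed.
Mid is strictly dominated by Low, so Firm A never plays it.
On the remaining 2×2 (High, Low vs Fight, Accommodate):
Let Firm A play High with probability p. Expected payoff against Fight: 3p + 1(1−p) = 2p + 1; against Accommodate: 1p + 9(1−p) = −8p + 9.
Setting these equal: 2p + 1 = −8p + 9 ⇒ 10p = 8 ⇒ p = 4/5, and the value is (2)·(4/5) + 1 = 13/5.
For Firm B: with q = P(Fight), equating High's and Low's payoffs gives 2q + 1 = −8q + 9 ⇒ q = 4/5.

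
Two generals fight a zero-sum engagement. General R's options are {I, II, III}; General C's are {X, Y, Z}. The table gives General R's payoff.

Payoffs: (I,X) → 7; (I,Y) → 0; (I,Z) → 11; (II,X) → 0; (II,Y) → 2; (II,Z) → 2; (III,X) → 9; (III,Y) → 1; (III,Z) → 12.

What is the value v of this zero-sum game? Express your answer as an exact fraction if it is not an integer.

9/5

Row minima: I → 0, II → 0, III → 1; maximin = 1.
Column maxima: X → 9, Y → 2, Z → 12; minimax = 2.
1 ≠ 2, so there is no saddle point; optimal play is mixed.
I is strictly dominated by III, so General R never plays it.
Z is strictly dominated by X (it gives General R strictly more in every row), so General C never plays it.
On the remaining 2×2 (II, III vs X, Y):
Let General R play II with probability p. Expected payoff against X: 0p + 9(1−p) = −9p + 9; against Y: 2p + 1(1−p) = p + 1.
Setting these equal: −9p + 9 = p + 1 ⇒ −10p = -8 ⇒ p = 4/5, and the value is (-9)·(4/5) + 9 = 9/5.
For General C: with q = P(X), equating II's and III's payoffs gives −2q + 2 = 8q + 1 ⇒ q = 1/10.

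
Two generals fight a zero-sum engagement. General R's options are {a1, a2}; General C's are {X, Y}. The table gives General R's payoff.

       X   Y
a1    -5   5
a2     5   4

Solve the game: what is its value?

Row minima: a1 → -5, a2 → 4; maximin = 4.
Column maxima: X → 5, Y → 5; minimax = 5.
4 ≠ 5, so there is no saddle point; optimal play is mixed.
Let General R play a1 with probability p. Expected payoff against X: (-5)p + 5(1−p) = −10p + 5; against Y: 5p + 4(1−p) = p + 4.
Setting these equal: −10p + 5 = p + 4 ⇒ −11p = -1 ⇒ p = 1/11, and the value is (-10)·(1/11) + 5 = 45/11.
For General C: with q = P(X), equating a1's and a2's payoffs gives −10q + 5 = q + 4 ⇒ q = 1/11.

45/11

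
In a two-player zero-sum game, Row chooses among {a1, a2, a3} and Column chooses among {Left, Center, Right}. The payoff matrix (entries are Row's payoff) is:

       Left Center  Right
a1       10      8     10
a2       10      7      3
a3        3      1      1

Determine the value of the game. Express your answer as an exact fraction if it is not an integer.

Row minima: a1 → 8, a2 → 3, a3 → 1; maximin = 8.
Column maxima: Left → 10, Center → 8, Right → 10; minimax = 8.
Since maximin = minimax = 8, there is a saddle point and the value is 8.

8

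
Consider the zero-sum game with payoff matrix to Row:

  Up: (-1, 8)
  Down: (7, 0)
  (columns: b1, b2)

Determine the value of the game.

Row minima: Up → -1, Down → 0; maximin = 0.
Column maxima: b1 → 7, b2 → 8; minimax = 7.
0 ≠ 7, so there is no saddle point; optimal play is mixed.
Let Row play Up with probability p. Expected payoff against b1: (-1)p + 7(1−p) = −8p + 7; against b2: 8p + 0(1−p) = 8p.
Setting these equal: −8p + 7 = 8p ⇒ −16p = -7 ⇒ p = 7/16, and the value is (-8)·(7/16) + 7 = 7/2.
For Column: with q = P(b1), equating Up's and Down's payoffs gives −9q + 8 = 7q ⇒ q = 1/2.

7/2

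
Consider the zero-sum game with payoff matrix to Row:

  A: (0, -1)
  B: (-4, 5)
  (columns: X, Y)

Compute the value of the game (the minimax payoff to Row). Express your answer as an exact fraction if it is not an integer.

Row minima: A → -1, B → -4; maximin = -1.
Column maxima: X → 0, Y → 5; minimax = 0.
-1 ≠ 0, so there is no saddle point; optimal play is mixed.
Let Row play A with probability p. Expected payoff against X: 0p + (-4)(1−p) = 4p − 4; against Y: (-1)p + 5(1−p) = −6p + 5.
Setting these equal: 4p − 4 = −6p + 5 ⇒ 10p = 9 ⇒ p = 9/10, and the value is (4)·(9/10) − 4 = -2/5.
For Column: with q = P(X), equating A's and B's payoffs gives q − 1 = −9q + 5 ⇒ q = 3/5.

-2/5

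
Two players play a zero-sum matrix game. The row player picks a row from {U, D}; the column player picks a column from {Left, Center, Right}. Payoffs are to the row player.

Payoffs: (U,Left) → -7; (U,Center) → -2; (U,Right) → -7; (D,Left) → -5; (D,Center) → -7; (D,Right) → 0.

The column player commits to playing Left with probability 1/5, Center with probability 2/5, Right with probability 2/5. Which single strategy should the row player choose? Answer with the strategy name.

Expected payoff of U: (1/5)·(-7) + (2/5)·(-2) + (2/5)·(-7) = -5.
Expected payoff of D: (1/5)·(-5) + (2/5)·(-7) + (2/5)·0 = -19/5.
The largest is -19/5, so the row player's best response is D.

D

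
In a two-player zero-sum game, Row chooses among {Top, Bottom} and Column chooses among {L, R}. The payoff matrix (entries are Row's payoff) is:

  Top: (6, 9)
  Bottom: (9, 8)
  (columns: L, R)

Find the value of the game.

Row minima: Top → 6, Bottom → 8; maximin = 8.
Column maxima: L → 9, R → 9; minimax = 9.
8 ≠ 9, so there is no saddle point; optimal play is mixed.
Let Row play Top with probability p. Expected payoff against L: 6p + 9(1−p) = −3p + 9; against R: 9p + 8(1−p) = p + 8.
Setting these equal: −3p + 9 = p + 8 ⇒ −4p = -1 ⇒ p = 1/4, and the value is (-3)·(1/4) + 9 = 33/4.
For Column: with q = P(L), equating Top's and Bottom's payoffs gives −3q + 9 = q + 8 ⇒ q = 1/4.

33/4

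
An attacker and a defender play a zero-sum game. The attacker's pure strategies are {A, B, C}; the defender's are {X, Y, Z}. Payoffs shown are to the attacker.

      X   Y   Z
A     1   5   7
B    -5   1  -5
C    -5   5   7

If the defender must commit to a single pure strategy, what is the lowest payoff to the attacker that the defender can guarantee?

Column maxima: X → 1, Y → 5, Z → 7.
The smallest of these is 1.

1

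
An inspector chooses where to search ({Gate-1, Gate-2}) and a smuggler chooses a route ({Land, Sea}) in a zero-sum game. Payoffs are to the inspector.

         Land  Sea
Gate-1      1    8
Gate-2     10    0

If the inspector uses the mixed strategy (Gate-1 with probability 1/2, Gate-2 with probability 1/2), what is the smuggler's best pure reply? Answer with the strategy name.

If the smuggler plays Land, the inspector's expected payoff is (1/2)·1 + (1/2)·10 = 11/2.
If the smuggler plays Sea, the inspector's expected payoff is (1/2)·8 + (1/2)·0 = 4.
The smuggler minimizes the inspector's payoff; the smallest is 4, so the best response is Sea.

Sea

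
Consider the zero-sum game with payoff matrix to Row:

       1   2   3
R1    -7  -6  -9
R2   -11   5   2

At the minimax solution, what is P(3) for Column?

Row minima: R1 → -9, R2 → -11; maximin = -9.
Column maxima: 1 → -7, 2 → 5, 3 → 2; minimax = -7.
-9 ≠ -7, so there is no saddle point; optimal play is mixed.
2 is strictly dominated by 1 (it gives Row strictly more in every row), so Column never plays it.
On the remaining 2×2 (R1, R2 vs 1, 3):
Let Row play R1 with probability p. Expected payoff against 1: (-7)p + (-11)(1−p) = 4p − 11; against 3: (-9)p + 2(1−p) = −11p + 2.
Setting these equal: 4p − 11 = −11p + 2 ⇒ 15p = 13 ⇒ p = 13/15, and the value is (4)·(13/15) − 11 = -113/15.
For Column: with q = P(1), equating R1's and R2's payoffs gives 2q − 9 = −13q + 2 ⇒ q = 11/15.

4/15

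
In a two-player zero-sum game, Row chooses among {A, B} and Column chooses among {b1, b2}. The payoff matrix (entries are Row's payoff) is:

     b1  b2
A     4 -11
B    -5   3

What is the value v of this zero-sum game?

Row minima: A → -11, B → -5; maximin = -5.
Column maxima: b1 → 4, b2 → 3; minimax = 3.
-5 ≠ 3, so there is no saddle point; optimal play is mixed.
Let Row play A with probability p. Expected payoff against b1: 4p + (-5)(1−p) = 9p − 5; against b2: (-11)p + 3(1−p) = −14p + 3.
Setting these equal: 9p − 5 = −14p + 3 ⇒ 23p = 8 ⇒ p = 8/23, and the value is (9)·(8/23) − 5 = -43/23.
For Column: with q = P(b1), equating A's and B's payoffs gives 15q − 11 = −8q + 3 ⇒ q = 14/23.

-43/23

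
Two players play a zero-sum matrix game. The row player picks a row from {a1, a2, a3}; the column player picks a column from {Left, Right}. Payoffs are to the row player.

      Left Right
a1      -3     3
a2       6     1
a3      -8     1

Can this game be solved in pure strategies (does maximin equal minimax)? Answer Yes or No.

Row minima: a1 → -3, a2 → 1, a3 → -8; maximin = 1.
Column maxima: Left → 6, Right → 3; minimax = 3.
1 ≠ 3, so no pure-strategy equilibrium exists.

No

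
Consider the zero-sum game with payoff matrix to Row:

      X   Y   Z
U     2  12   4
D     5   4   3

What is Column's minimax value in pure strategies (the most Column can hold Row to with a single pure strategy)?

Column maxima: X → 5, Y → 12, Z → 4.
The smallest of these is 4.

4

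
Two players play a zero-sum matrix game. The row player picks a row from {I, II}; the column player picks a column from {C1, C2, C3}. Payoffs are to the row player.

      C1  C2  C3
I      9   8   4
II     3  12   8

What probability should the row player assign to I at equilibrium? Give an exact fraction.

Row minima: I → 4, II → 3; maximin = 4.
Column maxima: C1 → 9, C2 → 12, C3 → 8; minimax = 8.
4 ≠ 8, so there is no saddle point; optimal play is mixed.
C2 is strictly dominated by C3 (it gives the row player strictly more in every row), so the column player never plays it.
On the remaining 2×2 (I, II vs C1, C3):
Let the row player play I with probability p. Expected payoff against C1: 9p + 3(1−p) = 6p + 3; against C3: 4p + 8(1−p) = −4p + 8.
Setting these equal: 6p + 3 = −4p + 8 ⇒ 10p = 5 ⇒ p = 1/2, and the value is (6)·(1/2) + 3 = 6.
For the column player: with q = P(C1), equating I's and II's payoffs gives 5q + 4 = −5q + 8 ⇒ q = 2/5.

1/2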